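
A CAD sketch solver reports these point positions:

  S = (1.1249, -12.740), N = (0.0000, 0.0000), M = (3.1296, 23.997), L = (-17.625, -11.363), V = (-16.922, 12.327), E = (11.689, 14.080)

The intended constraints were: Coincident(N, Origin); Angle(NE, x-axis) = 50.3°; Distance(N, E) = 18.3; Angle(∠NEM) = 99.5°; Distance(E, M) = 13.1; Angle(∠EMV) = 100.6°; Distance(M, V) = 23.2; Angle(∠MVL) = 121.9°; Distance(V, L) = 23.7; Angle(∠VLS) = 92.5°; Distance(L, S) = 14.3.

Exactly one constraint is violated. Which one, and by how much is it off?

Distance(L, S) = 14.3 — off by 4.50.

N = (0.00, 0.00) ✓; NE at 50.30° ✓; |NE| = 18.30 ✓; ∠NEM = 99.50° ✓; |EM| = 13.10 ✓; ∠EMV = 100.6° ✓; |MV| = 23.20 ✓; ∠MVL = 121.9° ✓; |VL| = 23.70 ✓; ∠VLS = 92.50° ✓; |LS| = 18.80 ✗.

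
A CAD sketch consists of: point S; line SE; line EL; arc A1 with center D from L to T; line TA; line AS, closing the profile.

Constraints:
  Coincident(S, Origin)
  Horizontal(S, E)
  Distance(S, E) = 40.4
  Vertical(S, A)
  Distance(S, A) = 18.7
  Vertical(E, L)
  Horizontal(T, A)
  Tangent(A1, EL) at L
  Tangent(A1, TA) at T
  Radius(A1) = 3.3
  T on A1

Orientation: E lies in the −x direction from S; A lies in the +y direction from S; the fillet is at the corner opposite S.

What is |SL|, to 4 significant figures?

43.24

S is at the origin; SE is horizontal with |SE| = 40.4 and E on the −x side, so E = (-40.40, 0.000). SA is vertical with |SA| = 18.7 and A on the +y side, so A = (0.000, 18.70). The virtual corner opposite S is at (-40.40, 18.70). A1 meets EL tangentially, so DL is at right angles to EL and tangency of A1 to TA means the radius DT is perpendicular to TA, with radius 3.3, so the center D sits 3.3 in from both sides at D = (-37.10, 15.40). That places the tangent points at L = (-40.40, 15.40) on EL and T = (-37.10, 18.70) on TA. Then |SL| = |L − S| = 43.24.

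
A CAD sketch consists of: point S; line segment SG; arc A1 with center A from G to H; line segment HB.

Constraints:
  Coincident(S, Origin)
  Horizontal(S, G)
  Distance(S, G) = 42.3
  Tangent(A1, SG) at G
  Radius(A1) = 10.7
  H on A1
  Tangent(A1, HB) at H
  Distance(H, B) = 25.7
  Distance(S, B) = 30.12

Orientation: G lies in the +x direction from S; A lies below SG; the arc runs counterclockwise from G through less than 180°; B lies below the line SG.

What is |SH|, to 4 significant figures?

34.16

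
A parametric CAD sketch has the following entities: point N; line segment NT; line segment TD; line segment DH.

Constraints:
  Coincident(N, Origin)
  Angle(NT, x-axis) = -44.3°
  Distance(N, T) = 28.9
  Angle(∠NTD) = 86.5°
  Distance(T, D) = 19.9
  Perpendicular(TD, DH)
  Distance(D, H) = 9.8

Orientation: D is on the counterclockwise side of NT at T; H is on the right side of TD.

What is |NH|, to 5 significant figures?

42.690

N is at the origin; NT runs at -44.3° with length 28.9, so T = 28.9·(cos -44.3°, sin -44.3°) = (20.684, -20.184). ∠NTD = 86.5°, so TD runs at -44.3° + (180° − 86.5°) = 49.200° from the x-axis; with |TD| = 19.9, D = T + 19.9·(cos 49.200°, sin 49.200°) = (33.687, -5.1200). TD ⟂ DH; with |DH| = 9.8 on the right of TD, H = D + 9.8·(0.75700, -0.65342) = (41.105, -11.524). Then |NH| = |H − N| = 42.690.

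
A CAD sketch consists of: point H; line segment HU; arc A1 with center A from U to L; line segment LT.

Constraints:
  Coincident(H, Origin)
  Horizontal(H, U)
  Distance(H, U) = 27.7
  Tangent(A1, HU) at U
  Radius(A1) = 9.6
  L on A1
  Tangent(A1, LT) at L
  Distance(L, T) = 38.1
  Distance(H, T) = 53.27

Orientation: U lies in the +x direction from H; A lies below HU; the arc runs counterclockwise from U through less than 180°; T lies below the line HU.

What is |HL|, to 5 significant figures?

21.013

Checks: ∠(AU, UH) = 90.00° ✓; |AL| = 9.600 ✓; ∠(AL, LT) = 90.00° ✓; |LT| = 38.10 ✓; |HT| = 53.27 ✓.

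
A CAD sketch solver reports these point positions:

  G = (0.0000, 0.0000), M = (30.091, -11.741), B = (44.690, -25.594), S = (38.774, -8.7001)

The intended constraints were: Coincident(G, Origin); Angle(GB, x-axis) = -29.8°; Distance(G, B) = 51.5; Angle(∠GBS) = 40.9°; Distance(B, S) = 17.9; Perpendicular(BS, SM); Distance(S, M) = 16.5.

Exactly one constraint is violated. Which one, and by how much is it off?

Distance(S, M) = 16.5 — off by 7.30.

G = (0.00, 0.00) ✓; GB at -29.80° ✓; |GB| = 51.50 ✓; ∠GBS = 40.90° ✓; |BS| = 17.90 ✓; ∠(BS, SM) = 90.00° ✓; |SM| = 9.200 ✗.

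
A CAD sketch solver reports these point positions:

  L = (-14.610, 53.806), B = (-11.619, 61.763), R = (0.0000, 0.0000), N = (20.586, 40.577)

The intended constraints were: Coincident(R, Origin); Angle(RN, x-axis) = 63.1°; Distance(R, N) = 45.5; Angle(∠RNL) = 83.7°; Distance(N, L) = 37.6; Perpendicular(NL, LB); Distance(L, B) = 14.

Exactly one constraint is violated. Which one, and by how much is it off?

Distance(L, B) = 14 — off by 5.50.

R = (0.00, 0.00) ✓; RN at 63.10° ✓; |RN| = 45.50 ✓; ∠RNL = 83.70° ✓; |NL| = 37.60 ✓; ∠(NL, LB) = 90.00° ✓; |LB| = 8.501 ✗.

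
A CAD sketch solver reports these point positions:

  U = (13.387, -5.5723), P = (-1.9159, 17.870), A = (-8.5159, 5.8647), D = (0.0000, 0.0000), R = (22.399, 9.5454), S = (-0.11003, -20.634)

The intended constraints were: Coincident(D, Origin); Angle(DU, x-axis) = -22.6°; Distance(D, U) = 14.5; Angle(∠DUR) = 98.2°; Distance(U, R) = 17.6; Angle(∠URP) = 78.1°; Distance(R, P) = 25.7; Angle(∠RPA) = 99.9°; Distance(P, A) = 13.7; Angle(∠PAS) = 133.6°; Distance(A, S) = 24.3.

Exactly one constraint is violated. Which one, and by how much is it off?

Distance(A, S) = 24.3 — off by 3.50.

D = (0.00, 0.00) ✓; DU at -22.60° ✓; |DU| = 14.50 ✓; ∠DUR = 98.20° ✓; |UR| = 17.60 ✓; ∠URP = 78.10° ✓; |RP| = 25.70 ✓; ∠RPA = 99.90° ✓; |PA| = 13.70 ✓; ∠PAS = 133.6° ✓; |AS| = 27.80 ✗.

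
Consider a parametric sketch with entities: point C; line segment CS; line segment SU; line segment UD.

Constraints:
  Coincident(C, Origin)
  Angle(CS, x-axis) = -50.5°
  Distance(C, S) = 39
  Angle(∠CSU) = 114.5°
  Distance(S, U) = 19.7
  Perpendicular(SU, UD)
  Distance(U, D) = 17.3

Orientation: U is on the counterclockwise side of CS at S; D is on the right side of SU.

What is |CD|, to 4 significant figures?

63.82

C is at the origin; CS runs at -50.5° with length 39.0, so S = 39.0·(cos -50.5°, sin -50.5°) = (24.81, -30.09). ∠CSU = 114.5°, so SU runs at -50.5° + (180° − 114.5°) = 15.00° from the x-axis; with |SU| = 19.7, U = S + 19.7·(cos 15.00°, sin 15.00°) = (43.84, -24.99). SU is perpendicular to UD; with |UD| = 17.3 on the right of SU, D = U + 17.3·(0.2588, -0.9659) = (48.31, -41.71). Then |CD| = |D − C| = 63.82.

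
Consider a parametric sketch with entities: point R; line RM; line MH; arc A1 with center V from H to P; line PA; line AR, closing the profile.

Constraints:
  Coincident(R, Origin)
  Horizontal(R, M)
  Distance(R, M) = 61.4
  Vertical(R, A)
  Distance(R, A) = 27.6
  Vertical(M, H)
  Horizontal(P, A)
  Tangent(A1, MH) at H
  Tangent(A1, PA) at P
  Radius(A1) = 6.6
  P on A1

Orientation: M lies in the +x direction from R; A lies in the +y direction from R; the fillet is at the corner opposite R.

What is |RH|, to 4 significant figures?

64.89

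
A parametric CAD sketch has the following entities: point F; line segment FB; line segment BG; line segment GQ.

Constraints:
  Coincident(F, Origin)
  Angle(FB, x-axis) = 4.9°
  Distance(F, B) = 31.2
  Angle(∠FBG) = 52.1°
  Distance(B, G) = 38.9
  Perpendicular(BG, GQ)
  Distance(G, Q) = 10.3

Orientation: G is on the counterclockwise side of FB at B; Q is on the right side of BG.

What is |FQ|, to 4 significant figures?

40.11

∠FBG = 52.1°, so BG runs at 4.9° + (180° − 52.1°) = 132.8° from the x-axis; with |BG| = 38.9, G = B + 38.9·(cos 132.8°, sin 132.8°) = (4.656, 31.21). BG is perpendicular to GQ; with |GQ| = 10.3 on the right of BG, Q = G + 10.3·(0.7337, 0.6794) = (12.21, 38.21). Then |FQ| = |Q − F| = 40.11.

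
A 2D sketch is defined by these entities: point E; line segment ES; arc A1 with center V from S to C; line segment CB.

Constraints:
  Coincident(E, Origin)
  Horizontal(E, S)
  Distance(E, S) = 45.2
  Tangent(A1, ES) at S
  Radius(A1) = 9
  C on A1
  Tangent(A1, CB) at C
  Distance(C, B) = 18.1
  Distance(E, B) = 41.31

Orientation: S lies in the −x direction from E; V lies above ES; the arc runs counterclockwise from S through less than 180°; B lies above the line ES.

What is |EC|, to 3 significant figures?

37.1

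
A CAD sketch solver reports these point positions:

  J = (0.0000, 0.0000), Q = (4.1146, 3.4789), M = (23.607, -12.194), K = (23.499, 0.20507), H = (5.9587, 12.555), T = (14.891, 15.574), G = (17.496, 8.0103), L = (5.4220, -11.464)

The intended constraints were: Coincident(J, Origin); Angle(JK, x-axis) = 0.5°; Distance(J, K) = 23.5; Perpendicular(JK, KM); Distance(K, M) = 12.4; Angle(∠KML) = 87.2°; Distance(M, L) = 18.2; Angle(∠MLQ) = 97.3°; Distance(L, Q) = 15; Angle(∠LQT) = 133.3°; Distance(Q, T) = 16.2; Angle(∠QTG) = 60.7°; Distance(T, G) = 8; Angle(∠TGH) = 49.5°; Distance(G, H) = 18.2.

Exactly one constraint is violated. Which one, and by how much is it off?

Distance(G, H) = 18.2 — off by 5.80.

J = (0.00, 0.00) ✓; JK at 0.5000° ✓; |JK| = 23.50 ✓; ∠(JK, KM) = 90.00° ✓; |KM| = 12.40 ✓; ∠KML = 87.20° ✓; |ML| = 18.20 ✓; ∠MLQ = 97.30° ✓; |LQ| = 15.00 ✓; ∠LQT = 133.3° ✓; |QT| = 16.20 ✓; ∠QTG = 60.70° ✓; |TG| = 8.000 ✓; ∠TGH = 49.50° ✓; |GH| = 12.40 ✗.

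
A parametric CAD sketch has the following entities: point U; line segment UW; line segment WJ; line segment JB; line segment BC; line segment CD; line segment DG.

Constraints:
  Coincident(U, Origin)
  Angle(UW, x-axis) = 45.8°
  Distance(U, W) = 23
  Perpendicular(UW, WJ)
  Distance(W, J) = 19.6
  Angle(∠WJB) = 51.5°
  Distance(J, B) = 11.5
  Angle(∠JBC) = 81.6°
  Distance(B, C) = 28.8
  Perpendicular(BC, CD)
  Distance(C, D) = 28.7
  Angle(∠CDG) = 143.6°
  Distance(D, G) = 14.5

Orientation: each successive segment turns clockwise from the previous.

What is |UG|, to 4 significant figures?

62.96

The perpendicularity gives CD at right angles to BC, so CD runs at -1.100°; with |CD| = 28.7, D = (47.93, 29.61). ∠CDG = 143.6° gives DG at -37.50° from the x-axis; with |DG| = 14.5, G = (59.43, 20.78). Then |UG| = |G − U| = 62.96.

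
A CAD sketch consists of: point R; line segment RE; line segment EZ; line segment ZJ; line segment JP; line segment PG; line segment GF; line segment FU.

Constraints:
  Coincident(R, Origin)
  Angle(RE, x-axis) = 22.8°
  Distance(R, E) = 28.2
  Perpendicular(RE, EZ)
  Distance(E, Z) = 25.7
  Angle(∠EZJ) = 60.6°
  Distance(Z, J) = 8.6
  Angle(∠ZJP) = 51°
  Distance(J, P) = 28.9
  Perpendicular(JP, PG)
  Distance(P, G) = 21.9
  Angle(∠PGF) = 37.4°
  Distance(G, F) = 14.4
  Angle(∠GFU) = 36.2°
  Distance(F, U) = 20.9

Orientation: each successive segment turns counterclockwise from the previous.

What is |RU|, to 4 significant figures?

67.75

R is at the origin; RE runs at 22.8° with length 28.2, so E = (26.00, 10.93). The perpendicularity gives EZ at right angles to RE, so EZ runs at 112.8°; with |EZ| = 25.7, Z = (16.04, 34.62). ∠EZJ = 60.6° gives ZJ at -127.8° from the x-axis; with |ZJ| = 8.6, J = (10.77, 27.82). ∠ZJP = 51.0° gives JP at 1.200° from the x-axis; with |JP| = 28.9, P = (39.66, 28.43). JP ⟂ PG, so PG runs at 91.20°; with |PG| = 21.9, G = (39.20, 50.32). ∠PGF = 37.4° gives GF at -126.2° from the x-axis; with |GF| = 14.4, F = (30.70, 38.70). ∠GFU = 36.2° gives FU at 17.60° from the x-axis; with |FU| = 20.9, U = (50.62, 45.02). Then |RU| = |U − R| = 67.75.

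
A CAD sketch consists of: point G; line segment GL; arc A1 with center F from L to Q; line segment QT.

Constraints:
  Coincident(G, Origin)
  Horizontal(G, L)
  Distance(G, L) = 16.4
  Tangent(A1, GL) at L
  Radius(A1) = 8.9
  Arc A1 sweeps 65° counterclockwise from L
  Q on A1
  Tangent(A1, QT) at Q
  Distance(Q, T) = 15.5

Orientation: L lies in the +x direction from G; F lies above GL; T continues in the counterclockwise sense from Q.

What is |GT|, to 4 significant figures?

36.47

On A1, L sits at bearing -90° from F; a 65° counterclockwise sweep puts Q at bearing -25°, so Q = F + 8.9·(cos -25°, sin -25°) = (24.47, 5.139). The tangent condition forces FQ to be normal to QT, so QT runs along (−sin -25°, cos -25°); with |QT| = 15.5, T = (31.02, 19.19). Then |GT| = |T − G| = 36.47.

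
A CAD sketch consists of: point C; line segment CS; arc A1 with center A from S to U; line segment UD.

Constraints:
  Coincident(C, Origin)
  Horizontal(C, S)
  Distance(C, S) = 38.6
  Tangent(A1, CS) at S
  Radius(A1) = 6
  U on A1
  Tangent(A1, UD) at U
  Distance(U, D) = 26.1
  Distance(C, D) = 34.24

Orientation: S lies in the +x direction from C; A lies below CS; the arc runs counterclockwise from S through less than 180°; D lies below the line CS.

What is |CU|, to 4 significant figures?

33.40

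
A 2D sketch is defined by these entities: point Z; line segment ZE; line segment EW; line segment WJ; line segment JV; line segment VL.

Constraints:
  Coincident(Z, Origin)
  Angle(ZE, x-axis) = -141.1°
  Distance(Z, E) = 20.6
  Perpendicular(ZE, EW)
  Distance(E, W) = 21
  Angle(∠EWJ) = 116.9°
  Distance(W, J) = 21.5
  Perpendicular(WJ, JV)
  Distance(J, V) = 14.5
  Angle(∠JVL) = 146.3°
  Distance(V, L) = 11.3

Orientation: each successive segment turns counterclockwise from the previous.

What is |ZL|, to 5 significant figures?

7.5928

Z is at the origin; ZE runs at -141.1° with length 20.6, so E = (-16.032, -12.936). The perpendicularity gives EW at right angles to ZE, so EW runs at -51.100°; with |EW| = 21.0, W = (-2.8446, -29.279). ∠EWJ = 116.9° gives WJ at 12.000° from the x-axis; with |WJ| = 21.5, J = (18.186, -24.809). WJ ⟂ JV, so JV runs at 102.00°; with |JV| = 14.5, V = (15.171, -10.626). ∠JVL = 146.3° gives VL at 135.70° from the x-axis; with |VL| = 11.3, L = (7.0835, -2.7338). Then |ZL| = |L − Z| = 7.5928.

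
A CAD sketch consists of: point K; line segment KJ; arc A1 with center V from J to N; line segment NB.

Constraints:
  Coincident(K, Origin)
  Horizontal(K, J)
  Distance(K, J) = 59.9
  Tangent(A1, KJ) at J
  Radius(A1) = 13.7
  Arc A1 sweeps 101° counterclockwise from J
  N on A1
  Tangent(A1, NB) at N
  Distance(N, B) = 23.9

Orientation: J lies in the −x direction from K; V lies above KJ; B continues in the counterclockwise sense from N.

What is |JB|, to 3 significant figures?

40.8

On A1, J sits at bearing -90° from V; a 101° counterclockwise sweep puts N at bearing 11°, so N = V + 13.7·(cos 11°, sin 11°) = (-46.5, 16.3). A1 meets NB tangentially, so VN is at right angles to NB, so NB runs along (−sin 11°, cos 11°); with |NB| = 23.9, B = (-51.0, 39.8). Then |JB| = |B − J| = 40.8.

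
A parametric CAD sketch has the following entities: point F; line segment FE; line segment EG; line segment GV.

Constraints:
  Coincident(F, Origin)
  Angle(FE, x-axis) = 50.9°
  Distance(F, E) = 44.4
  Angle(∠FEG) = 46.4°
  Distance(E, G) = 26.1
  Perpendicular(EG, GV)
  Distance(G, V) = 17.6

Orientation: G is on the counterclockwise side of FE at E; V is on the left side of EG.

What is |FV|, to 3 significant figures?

15.2

F is at the origin; FE runs at 50.9° with length 44.4, so E = 44.4·(cos 50.9°, sin 50.9°) = (28.0, 34.5). ∠FEG = 46.4°, so EG runs at 50.9° + (180° − 46.4°) = 184° from the x-axis; with |EG| = 26.1, G = E + 26.1·(cos 184°, sin 184°) = (1.98, 32.4). EG is perpendicular to GV; with |GV| = 17.6 on the left of EG, V = G + 17.6·(0.0785, -0.997) = (3.36, 14.9). Then |FV| = |V − F| = 15.2.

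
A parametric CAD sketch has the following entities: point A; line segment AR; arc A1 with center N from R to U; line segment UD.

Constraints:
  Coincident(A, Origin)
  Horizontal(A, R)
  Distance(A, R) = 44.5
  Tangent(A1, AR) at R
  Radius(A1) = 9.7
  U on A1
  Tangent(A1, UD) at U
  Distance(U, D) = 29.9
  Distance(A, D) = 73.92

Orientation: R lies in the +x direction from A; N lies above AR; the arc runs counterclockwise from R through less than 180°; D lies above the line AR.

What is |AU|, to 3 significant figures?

53.4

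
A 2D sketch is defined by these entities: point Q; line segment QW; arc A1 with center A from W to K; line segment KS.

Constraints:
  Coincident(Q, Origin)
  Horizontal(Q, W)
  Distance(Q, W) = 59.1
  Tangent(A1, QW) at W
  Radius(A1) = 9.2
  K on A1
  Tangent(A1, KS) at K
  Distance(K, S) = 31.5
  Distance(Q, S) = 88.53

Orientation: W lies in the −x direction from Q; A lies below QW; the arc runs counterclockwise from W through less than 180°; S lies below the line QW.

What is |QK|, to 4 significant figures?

67.31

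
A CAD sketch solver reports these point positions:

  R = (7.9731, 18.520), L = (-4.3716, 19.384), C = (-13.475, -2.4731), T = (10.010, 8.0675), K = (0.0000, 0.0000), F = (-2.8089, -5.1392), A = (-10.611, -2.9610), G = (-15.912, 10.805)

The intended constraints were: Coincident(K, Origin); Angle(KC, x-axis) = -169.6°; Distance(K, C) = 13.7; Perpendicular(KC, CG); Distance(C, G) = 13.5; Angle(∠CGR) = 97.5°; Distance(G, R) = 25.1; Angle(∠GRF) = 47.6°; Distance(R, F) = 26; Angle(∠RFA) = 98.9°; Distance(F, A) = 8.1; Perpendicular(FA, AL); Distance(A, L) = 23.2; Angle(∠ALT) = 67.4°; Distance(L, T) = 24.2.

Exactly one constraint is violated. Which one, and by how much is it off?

Distance(L, T) = 24.2 — off by 5.90.

K = (0.00, 0.00) ✓; KC at -169.6° ✓; |KC| = 13.70 ✓; ∠(KC, CG) = 90.00° ✓; |CG| = 13.50 ✓; ∠CGR = 97.50° ✓; |GR| = 25.10 ✓; ∠GRF = 47.60° ✓; |RF| = 26.00 ✓; ∠RFA = 98.90° ✓; |FA| = 8.100 ✓; ∠(FA, AL) = 90.00° ✓; |AL| = 23.20 ✓; ∠ALT = 67.40° ✓; |LT| = 18.30 ✗.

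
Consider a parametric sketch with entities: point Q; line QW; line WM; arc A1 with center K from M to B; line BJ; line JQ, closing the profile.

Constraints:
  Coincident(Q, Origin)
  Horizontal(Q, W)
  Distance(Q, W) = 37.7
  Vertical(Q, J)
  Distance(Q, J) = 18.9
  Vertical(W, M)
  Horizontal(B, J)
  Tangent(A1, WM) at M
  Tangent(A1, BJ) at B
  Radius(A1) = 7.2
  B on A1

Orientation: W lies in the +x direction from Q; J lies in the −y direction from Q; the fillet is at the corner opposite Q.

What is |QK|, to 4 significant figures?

32.67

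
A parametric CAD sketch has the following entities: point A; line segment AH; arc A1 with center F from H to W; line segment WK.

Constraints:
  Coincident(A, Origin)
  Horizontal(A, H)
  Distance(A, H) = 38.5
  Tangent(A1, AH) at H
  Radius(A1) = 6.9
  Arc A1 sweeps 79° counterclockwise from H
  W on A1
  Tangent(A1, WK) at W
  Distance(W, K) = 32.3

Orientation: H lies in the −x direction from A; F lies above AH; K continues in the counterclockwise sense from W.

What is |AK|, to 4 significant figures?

45.21

A is at the origin; AH is horizontal with |AH| = 38.5 and H on the −x side, so H = (-38.50, 0.000). The tangent condition forces FH to be normal to AH, so F = H + (0, 6.9) = (-38.50, 6.900). On A1, H sits at bearing -90° from F; a 79° counterclockwise sweep puts W at bearing -11°, so W = F + 6.9·(cos -11°, sin -11°) = (-31.73, 5.583). Tangency of A1 to WK means the radius FW is perpendicular to WK, so WK runs along (−sin -11°, cos -11°); with |WK| = 32.3, K = (-25.56, 37.29). Then |AK| = |K − A| = 45.21.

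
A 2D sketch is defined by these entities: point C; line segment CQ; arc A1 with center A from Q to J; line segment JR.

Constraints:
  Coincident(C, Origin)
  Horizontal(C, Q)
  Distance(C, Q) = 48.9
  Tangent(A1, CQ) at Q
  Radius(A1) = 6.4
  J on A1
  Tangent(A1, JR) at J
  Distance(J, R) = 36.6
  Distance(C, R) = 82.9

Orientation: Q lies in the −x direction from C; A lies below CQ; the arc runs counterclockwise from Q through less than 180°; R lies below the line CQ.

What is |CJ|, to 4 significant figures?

53.91

Checks: |AQ| = 6.400 ✓; |AJ| = 6.400 ✓; ∠(AJ, JR) = 90.00° ✓; |JR| = 36.60 ✓; |CR| = 82.90 ✓.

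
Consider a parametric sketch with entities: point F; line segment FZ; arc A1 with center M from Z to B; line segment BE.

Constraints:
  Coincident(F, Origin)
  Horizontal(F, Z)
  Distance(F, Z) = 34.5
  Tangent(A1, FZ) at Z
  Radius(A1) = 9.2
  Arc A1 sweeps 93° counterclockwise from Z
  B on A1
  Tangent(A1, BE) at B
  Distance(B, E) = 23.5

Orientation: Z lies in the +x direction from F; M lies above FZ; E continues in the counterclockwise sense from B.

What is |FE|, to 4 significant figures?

53.87

F is at the origin; F and Z share the same y with |FZ| = 34.5 and Z on the +x side, so Z = (34.50, 0.000). Since A1 is tangent to FZ there, MZ ⟂ FZ, so M = Z + (0, 9.2) = (34.50, 9.200). On A1, Z sits at bearing -90° from M; a 93° counterclockwise sweep puts B at bearing 3°, so B = M + 9.2·(cos 3°, sin 3°) = (43.69, 9.681). The tangent condition forces MB to be normal to BE, so BE runs along (−sin 3°, cos 3°); with |BE| = 23.5, E = (42.46, 33.15). Then |FE| = |E − F| = 53.87.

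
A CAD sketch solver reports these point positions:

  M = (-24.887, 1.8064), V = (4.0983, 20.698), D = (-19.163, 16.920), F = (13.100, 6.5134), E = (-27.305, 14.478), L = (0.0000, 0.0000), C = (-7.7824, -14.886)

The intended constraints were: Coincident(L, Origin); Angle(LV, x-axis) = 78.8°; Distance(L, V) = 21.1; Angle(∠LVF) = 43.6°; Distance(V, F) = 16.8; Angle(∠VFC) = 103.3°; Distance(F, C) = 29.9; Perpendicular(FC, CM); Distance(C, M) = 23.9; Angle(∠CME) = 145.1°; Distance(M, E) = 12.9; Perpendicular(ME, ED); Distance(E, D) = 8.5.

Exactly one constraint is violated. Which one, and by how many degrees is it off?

Perpendicular(ME, ED) — off by 5.89°.

L = (0.00, 0.00) ✓; LV at 78.80° ✓; |LV| = 21.10 ✓; ∠LVF = 43.60° ✓; |VF| = 16.80 ✓; ∠VFC = 103.3° ✓; |FC| = 29.90 ✓; ∠(FC, CM) = 90.00° ✓; |CM| = 23.90 ✓; ∠CME = 145.1° ✓; |ME| = 12.90 ✓; ∠(ME, ED) = 84.11° ✗; |ED| = 8.500 ✓.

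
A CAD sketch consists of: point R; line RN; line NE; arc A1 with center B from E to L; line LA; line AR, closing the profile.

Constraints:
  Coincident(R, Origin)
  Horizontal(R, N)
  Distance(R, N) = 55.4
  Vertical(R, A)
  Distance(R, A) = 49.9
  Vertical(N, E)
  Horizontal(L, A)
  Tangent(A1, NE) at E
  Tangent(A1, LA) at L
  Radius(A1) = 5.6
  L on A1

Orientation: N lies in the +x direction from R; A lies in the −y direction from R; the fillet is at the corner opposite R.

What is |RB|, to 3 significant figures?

66.7

R is at the origin; R and N share the same y with |RN| = 55.4 and N on the +x side, so N = (55.4, 0.00). R and A share the same x with |RA| = 49.9 and A on the −y side, so A = (0.00, -49.9). The virtual corner opposite R is at (55.4, -49.9). Tangency of A1 to NE means the radius BE is perpendicular to NE and tangency of A1 to LA means the radius BL is perpendicular to LA, with radius 5.6, so the center B sits 5.6 in from both sides at B = (49.8, -44.3). Then |RB| = |B − R| = 66.7.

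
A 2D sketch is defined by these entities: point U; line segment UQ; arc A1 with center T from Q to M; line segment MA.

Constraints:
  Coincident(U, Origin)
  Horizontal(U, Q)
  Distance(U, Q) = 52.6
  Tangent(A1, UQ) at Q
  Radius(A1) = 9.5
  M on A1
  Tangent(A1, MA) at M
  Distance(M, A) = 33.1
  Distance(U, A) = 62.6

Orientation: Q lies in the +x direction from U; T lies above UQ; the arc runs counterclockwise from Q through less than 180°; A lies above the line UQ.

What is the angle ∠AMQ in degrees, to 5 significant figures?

120.91°

U is at the origin; UQ is horizontal with |UQ| = 52.6 and Q on the +x side, so Q = (52.600, 0.0000). A1 meets UQ tangentially, so TQ is at right angles to UQ, so T = Q + (0, 9.5) = (52.600, 9.5000). Since TM ⟂ MA (tangency), |TA| = √(9.5² + 33.1²) = 34.436 regardless of where M sits on A1. So A lies on both circle(U, 62.6) and circle(T, 34.436); the above-UQ intersection is A = (45.341, 43.162). M is the foot of the tangent from A: M = (60.974, 13.987).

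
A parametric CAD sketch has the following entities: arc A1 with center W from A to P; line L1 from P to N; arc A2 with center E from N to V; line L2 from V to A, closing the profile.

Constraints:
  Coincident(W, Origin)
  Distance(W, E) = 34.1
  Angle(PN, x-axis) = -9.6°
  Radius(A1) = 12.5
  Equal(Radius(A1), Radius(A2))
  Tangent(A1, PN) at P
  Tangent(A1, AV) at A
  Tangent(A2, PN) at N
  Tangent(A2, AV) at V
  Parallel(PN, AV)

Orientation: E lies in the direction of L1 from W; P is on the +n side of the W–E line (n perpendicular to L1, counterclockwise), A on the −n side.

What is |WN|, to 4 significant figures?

36.32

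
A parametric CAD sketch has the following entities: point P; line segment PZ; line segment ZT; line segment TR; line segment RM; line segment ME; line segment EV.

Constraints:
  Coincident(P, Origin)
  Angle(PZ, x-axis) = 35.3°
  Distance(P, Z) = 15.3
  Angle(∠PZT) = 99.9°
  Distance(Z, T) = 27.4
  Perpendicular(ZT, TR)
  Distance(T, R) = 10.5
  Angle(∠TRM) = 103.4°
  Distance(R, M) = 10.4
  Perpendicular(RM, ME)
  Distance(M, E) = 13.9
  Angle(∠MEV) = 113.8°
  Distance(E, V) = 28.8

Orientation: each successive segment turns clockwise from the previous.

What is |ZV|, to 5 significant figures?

41.158

P is at the origin; PZ runs at 35.3° with length 15.3, so Z = (12.487, 8.8412). ∠PZT = 99.9° gives ZT at -44.800° from the x-axis; with |ZT| = 27.4, T = (31.929, -10.466). The perpendicularity gives TR at right angles to ZT, so TR runs at -134.80°; with |TR| = 10.5, R = (24.530, -17.916). ∠TRM = 103.4° gives RM at 148.60° from the x-axis; with |RM| = 10.4, M = (15.654, -12.498). RM ⟂ ME, so ME runs at 58.600°; with |ME| = 13.9, E = (22.896, -0.63339). ∠MEV = 113.8° gives EV at -7.6000° from the x-axis; with |EV| = 28.8, V = (51.443, -4.4424). Then |ZV| = |V − Z| = 41.158.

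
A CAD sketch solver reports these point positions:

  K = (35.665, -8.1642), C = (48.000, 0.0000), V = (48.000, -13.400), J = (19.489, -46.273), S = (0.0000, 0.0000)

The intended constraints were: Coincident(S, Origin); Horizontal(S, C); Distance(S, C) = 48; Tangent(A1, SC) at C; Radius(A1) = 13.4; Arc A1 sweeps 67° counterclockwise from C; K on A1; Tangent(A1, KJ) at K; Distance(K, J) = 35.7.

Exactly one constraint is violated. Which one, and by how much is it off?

Distance(K, J) = 35.7 — off by 5.70.

S = (0.00, 0.00) ✓; S.y = 0.00, C.y = 0.00 ✓; |SC| = 48.00 ✓; ∠(VC, CS) = 90.00° ✓; |VC| = 13.40 ✓; bearing(V→K) − bearing(V→C) = 67.00° ✓; |VK| = 13.40 ✓; ∠(VK, KJ) = 90.00° ✓; |KJ| = 41.40 ✗.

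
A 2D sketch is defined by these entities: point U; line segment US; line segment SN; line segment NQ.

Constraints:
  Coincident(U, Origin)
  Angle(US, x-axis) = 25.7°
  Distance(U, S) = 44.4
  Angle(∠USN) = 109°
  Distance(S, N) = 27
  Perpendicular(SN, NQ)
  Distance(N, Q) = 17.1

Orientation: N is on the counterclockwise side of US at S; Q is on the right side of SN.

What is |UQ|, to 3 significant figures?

72.2

∠USN = 109.0°, so SN runs at 25.7° + (180° − 109.0°) = 96.7° from the x-axis; with |SN| = 27.0, N = S + 27.0·(cos 96.7°, sin 96.7°) = (36.9, 46.1). The perpendicularity gives NQ at right angles to SN; with |NQ| = 17.1 on the right of SN, Q = N + 17.1·(0.993, 0.117) = (53.8, 48.1). Then |UQ| = |Q − U| = 72.2.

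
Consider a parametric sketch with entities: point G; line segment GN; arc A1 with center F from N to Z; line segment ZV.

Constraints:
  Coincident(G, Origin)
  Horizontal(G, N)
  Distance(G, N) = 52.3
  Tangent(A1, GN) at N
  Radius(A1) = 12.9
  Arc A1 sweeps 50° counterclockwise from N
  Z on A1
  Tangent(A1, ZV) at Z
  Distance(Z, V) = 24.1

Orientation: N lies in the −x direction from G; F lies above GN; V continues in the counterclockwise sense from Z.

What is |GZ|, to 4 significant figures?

42.67

G is at the origin; G and N share the same y with |GN| = 52.3 and N on the −x side, so N = (-52.30, 0.000). Since A1 is tangent to GN there, FN ⟂ GN, so F = N + (0, 12.9) = (-52.30, 12.90). On A1, N sits at bearing -90° from F; a 50° counterclockwise sweep puts Z at bearing -40°, so Z = F + 12.9·(cos -40°, sin -40°) = (-42.42, 4.608). Then |GZ| = |Z − G| = 42.67.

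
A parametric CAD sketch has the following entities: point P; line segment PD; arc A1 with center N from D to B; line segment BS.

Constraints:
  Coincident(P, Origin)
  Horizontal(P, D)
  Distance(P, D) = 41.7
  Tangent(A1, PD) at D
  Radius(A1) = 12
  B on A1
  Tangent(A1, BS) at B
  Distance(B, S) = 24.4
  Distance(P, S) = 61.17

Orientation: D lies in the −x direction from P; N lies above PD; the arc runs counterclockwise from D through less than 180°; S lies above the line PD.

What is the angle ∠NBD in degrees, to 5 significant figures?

25.772°

P is at the origin; P and D share the same y with |PD| = 41.7 and D on the −x side, so D = (-41.700, 0.0000). Since A1 is tangent to PD there, ND ⟂ PD, so N = D + (0, 12) = (-41.700, 12.000). Since NB ⟂ BS (tangency), |NS| = √(12.0² + 24.4²) = 27.191 regardless of where B sits on A1. So S lies on both circle(P, 61.17) and circle(N, 27.191); the above-PD intersection is S = (-47.477, 38.570). B is the foot of the tangent from S: B = (-32.303, 19.463).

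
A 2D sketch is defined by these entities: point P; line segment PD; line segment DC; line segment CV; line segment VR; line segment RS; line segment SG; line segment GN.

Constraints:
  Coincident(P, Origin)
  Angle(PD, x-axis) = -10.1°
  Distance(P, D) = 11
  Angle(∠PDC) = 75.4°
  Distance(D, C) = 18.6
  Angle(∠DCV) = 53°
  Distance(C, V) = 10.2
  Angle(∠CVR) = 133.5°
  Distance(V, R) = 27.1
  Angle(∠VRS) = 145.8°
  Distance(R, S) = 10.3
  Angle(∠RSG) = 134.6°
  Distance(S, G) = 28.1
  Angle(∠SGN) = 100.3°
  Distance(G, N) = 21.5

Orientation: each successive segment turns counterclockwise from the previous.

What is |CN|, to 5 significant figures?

43.505

P is at the origin; PD runs at -10.1° with length 11.0, so D = (10.830, -1.9290). ∠PDC = 75.4° gives DC at 94.500° from the x-axis; with |DC| = 18.6, C = (9.3702, 16.614). ∠DCV = 53.0° gives CV at -138.50° from the x-axis; with |CV| = 10.2, V = (1.7308, 9.8549). ∠CVR = 133.5° gives VR at -92.000° from the x-axis; with |VR| = 27.1, R = (0.78507, -17.229). ∠VRS = 145.8° gives RS at -57.800° from the x-axis; with |RS| = 10.3, S = (6.2737, -25.944). ∠RSG = 134.6° gives SG at -12.400° from the x-axis; with |SG| = 28.1, G = (33.718, -31.978). ∠SGN = 100.3° gives GN at 67.300° from the x-axis; with |GN| = 21.5, N = (42.015, -12.144). Then |CN| = |N − C| = 43.505.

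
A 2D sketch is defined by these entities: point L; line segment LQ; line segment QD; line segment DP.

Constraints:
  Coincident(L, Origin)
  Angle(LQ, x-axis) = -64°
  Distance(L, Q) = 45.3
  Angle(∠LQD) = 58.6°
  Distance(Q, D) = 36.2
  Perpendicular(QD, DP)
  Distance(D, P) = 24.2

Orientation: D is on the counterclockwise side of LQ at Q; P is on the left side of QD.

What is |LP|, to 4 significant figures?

19.18

∠LQD = 58.6°, so QD runs at -64.0° + (180° − 58.6°) = 57.40° from the x-axis; with |QD| = 36.2, D = Q + 36.2·(cos 57.40°, sin 57.40°) = (39.36, -10.22). The perpendicularity gives DP at right angles to QD; with |DP| = 24.2 on the left of QD, P = D + 24.2·(-0.8425, 0.5388) = (18.97, 2.820). Then |LP| = |P − L| = 19.18.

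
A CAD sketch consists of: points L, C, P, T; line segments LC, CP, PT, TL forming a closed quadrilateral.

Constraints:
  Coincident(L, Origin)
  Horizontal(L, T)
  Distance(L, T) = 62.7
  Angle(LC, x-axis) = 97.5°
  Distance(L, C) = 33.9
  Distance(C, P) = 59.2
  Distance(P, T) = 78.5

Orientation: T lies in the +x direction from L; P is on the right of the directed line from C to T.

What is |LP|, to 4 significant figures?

27.72

L is at the origin; L and T share the same y with |LT| = 62.7 and T in +x, so T = (62.7, 0). LC runs at 97.5° with |LC| = 33.9, so C = (-4.425, 33.61). P is determined by |CP| = 59.2 and |PT| = 78.5 together: it lies at the intersection of circle(C, 59.2) and circle(T, 78.5). With |CT| = 75.07, the foot of the radical line on CT is 19.83 from C and the perpendicular offset is √(59.2² − 19.83²) = 55.78. Taking the right-of-CT solution: P = (-11.66, -25.15).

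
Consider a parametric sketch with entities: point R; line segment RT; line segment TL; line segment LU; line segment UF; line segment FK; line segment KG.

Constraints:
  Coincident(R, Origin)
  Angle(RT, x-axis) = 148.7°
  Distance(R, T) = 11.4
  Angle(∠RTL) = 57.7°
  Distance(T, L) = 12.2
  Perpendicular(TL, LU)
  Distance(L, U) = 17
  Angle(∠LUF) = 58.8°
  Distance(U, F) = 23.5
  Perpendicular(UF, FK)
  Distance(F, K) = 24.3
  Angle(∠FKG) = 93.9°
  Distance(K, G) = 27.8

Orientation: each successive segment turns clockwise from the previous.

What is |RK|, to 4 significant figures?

25.63

∠LUF = 58.8° gives UF at 175.2° from the x-axis; with |UF| = 23.5, F = (-14.67, -1.914). UF ⟂ FK, so FK runs at 85.20°; with |FK| = 24.3, K = (-12.64, 22.30). Then |RK| = |K − R| = 25.63.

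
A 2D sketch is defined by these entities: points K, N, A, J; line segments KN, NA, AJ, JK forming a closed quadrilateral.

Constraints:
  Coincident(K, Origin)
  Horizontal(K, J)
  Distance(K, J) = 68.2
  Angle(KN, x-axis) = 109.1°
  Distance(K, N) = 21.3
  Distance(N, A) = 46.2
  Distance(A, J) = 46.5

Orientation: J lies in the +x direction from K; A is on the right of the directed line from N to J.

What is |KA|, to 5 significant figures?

27.835

K is at the origin; K and J share the same y with |KJ| = 68.2 and J in +x, so J = (68.2, 0). KN runs at 109.1° with |KN| = 21.3, so N = (-6.9697, 20.127). A is determined by |NA| = 46.2 and |AJ| = 46.5 together: it lies at the intersection of circle(N, 46.2) and circle(J, 46.5). With |NJ| = 77.818, the foot of the radical line on NJ is 38.730 from N and the perpendicular offset is √(46.2² − 38.730²) = 25.188. Taking the right-of-NJ solution: A = (23.928, -14.221).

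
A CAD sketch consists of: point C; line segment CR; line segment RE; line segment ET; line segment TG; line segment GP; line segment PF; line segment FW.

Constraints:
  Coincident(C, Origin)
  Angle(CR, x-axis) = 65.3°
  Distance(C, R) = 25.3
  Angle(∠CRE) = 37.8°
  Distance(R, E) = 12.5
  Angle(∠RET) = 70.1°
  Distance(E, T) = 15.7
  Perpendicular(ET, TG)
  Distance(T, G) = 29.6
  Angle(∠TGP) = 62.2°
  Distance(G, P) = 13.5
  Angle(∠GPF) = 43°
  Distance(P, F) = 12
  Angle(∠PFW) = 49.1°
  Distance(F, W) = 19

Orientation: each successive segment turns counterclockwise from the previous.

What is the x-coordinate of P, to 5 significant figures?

18.025

ET ⟂ TG, so TG runs at 47.400°; with |TG| = 29.6, G = (31.077, 28.375). ∠TGP = 62.2° gives GP at 165.20° from the x-axis; with |GP| = 13.5, P = (18.025, 31.823). So P.x = 18.025.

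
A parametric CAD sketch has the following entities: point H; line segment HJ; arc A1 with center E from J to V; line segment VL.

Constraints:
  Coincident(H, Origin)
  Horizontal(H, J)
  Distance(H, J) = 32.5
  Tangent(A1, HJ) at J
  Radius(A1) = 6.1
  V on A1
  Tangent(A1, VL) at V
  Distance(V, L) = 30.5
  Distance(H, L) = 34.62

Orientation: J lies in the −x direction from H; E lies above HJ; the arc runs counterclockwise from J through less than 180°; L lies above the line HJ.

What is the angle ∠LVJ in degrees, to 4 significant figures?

147.1°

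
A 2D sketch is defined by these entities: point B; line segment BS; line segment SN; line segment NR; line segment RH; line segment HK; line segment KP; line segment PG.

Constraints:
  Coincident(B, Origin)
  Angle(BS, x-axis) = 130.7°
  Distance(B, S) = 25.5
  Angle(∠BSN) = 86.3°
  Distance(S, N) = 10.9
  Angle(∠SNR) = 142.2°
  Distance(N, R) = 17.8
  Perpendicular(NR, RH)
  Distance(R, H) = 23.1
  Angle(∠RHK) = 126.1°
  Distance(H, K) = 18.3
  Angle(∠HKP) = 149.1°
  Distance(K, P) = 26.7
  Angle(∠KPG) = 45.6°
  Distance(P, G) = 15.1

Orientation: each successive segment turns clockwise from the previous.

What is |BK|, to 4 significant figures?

9.666

B is at the origin; BS runs at 130.7° with length 25.5, so S = (-16.63, 19.33). ∠BSN = 86.3° gives SN at 37.00° from the x-axis; with |SN| = 10.9, N = (-7.923, 25.89). ∠SNR = 142.2° gives NR at -0.8000° from the x-axis; with |NR| = 17.8, R = (9.875, 25.64). NR is perpendicular to RH, so RH runs at -90.80°; with |RH| = 23.1, H = (9.552, 2.546). ∠RHK = 126.1° gives HK at -144.7° from the x-axis; with |HK| = 18.3, K = (-5.383, -8.029). Then |BK| = |K − B| = 9.666.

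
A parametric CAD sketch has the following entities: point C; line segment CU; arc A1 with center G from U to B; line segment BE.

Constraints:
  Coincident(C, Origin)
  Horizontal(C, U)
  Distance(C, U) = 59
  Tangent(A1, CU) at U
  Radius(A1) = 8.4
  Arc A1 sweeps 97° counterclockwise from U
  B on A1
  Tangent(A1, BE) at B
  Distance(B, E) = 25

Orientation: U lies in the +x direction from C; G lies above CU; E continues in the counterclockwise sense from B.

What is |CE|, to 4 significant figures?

72.84

C is at the origin; C and U share the same y with |CU| = 59.0 and U on the +x side, so U = (59.00, 0.000). The tangent condition forces GU to be normal to CU, so G = U + (0, 8.4) = (59.00, 8.400). On A1, U sits at bearing -90° from G; a 97° counterclockwise sweep puts B at bearing 7°, so B = G + 8.4·(cos 7°, sin 7°) = (67.34, 9.424). A1 meets BE tangentially, so GB is at right angles to BE, so BE runs along (−sin 7°, cos 7°); with |BE| = 25.0, E = (64.29, 34.24). Then |CE| = |E − C| = 72.84.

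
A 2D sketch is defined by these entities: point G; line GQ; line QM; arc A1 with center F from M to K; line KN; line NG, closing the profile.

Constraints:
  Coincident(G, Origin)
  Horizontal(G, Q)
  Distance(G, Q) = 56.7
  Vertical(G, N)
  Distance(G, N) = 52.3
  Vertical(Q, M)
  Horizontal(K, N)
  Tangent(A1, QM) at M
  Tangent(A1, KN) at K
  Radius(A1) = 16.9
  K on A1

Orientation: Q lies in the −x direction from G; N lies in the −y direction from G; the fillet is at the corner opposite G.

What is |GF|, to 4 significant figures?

53.27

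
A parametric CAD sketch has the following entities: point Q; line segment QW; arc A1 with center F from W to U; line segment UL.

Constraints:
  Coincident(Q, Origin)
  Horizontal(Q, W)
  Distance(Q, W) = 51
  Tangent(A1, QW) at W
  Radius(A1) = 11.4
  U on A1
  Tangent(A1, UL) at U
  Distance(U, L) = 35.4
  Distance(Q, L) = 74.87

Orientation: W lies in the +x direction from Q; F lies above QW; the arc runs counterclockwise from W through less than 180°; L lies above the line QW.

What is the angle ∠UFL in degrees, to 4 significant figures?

72.15°

Checks: |FU| = 11.40 ✓; ∠(FU, UL) = 90.00° ✓; |UL| = 35.40 ✓; |QL| = 74.87 ✓.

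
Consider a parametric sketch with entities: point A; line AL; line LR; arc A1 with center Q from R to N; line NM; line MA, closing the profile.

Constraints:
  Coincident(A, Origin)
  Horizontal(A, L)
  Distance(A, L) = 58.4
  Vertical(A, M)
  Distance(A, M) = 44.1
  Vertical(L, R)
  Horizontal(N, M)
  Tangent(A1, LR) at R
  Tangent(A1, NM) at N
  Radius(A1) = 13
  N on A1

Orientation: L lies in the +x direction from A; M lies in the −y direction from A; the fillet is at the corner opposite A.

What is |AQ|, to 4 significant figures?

55.03

A is at the origin; A and L share the same y with |AL| = 58.4 and L on the +x side, so L = (58.40, 0.000). A and M share the same x with |AM| = 44.1 and M on the −y side, so M = (0.000, -44.10). The virtual corner opposite A is at (58.40, -44.10). A1 meets LR tangentially, so QR is at right angles to LR and the tangent condition forces QN to be normal to NM, with radius 13.0, so the center Q sits 13.0 in from both sides at Q = (45.40, -31.10). Then |AQ| = |Q − A| = 55.03.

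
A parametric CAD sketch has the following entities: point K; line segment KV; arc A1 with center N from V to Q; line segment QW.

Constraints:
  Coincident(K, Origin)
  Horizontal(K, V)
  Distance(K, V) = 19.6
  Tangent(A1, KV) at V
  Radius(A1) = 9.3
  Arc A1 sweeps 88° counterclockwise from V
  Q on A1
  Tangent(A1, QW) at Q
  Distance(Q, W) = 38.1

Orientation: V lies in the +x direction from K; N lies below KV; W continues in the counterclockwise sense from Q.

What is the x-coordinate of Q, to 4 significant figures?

10.31

Since A1 is tangent to KV there, NV ⟂ KV, so N = V + (0, -9.3) = (19.60, -9.300). On A1, V sits at bearing 90° from N; an 88° counterclockwise sweep puts Q at bearing 178°, so Q = N + 9.3·(cos 178°, sin 178°) = (10.31, -8.975). So Q.x = 10.31.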